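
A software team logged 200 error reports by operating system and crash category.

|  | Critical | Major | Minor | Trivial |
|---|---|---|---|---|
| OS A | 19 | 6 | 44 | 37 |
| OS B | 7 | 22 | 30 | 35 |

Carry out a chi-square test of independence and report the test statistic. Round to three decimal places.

Row totals: 106, 94. Column totals: 26, 28, 74, 72. Grand total N = 200.
Expected counts (row total × column total / N):
  OS A, Critical: 106×26/200 = 13.7800
  OS A, Major: 106×28/200 = 14.8400
  OS A, Minor: 106×74/200 = 39.2200
  OS A, Trivial: 106×72/200 = 38.1600
  OS B, Critical: 94×26/200 = 12.2200
  OS B, Major: 94×28/200 = 13.1600
  OS B, Minor: 94×74/200 = 34.7800
  OS B, Trivial: 94×72/200 = 33.8400
Contributions (O − E)²/E:
  (19 − 13.7800)²/13.7800 = 1.9774
  (6 − 14.8400)²/14.8400 = 5.2659
  (44 − 39.2200)²/39.2200 = 0.5826
  (37 − 38.1600)²/38.1600 = 0.0353
  (7 − 12.2200)²/12.2200 = 2.2298
  (22 − 13.1600)²/13.1600 = 5.9381
  (30 − 34.7800)²/34.7800 = 0.6569
  (35 − 33.8400)²/33.8400 = 0.0398
χ² = 1.9774 + 5.2659 + 0.5826 + 0.0353 + 2.2298 + 5.9381 + 0.6569 + 0.0398 = 16.726

16.726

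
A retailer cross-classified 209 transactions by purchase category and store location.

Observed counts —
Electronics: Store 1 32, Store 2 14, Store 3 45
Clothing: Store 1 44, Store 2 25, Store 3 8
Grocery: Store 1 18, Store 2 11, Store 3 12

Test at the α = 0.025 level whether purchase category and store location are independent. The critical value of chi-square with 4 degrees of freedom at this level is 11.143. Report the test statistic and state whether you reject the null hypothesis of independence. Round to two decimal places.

30.28; reject H₀

Row totals: 91, 77, 41. Column totals: 94, 50, 65. Grand total N = 209.
Expected counts (row total × column total / N):
  Electronics, Store 1: 91×94/209 = 40.928
  Electronics, Store 2: 91×50/209 = 21.770
  Electronics, Store 3: 91×65/209 = 28.301
  Clothing, Store 1: 77×94/209 = 34.632
  Clothing, Store 2: 77×50/209 = 18.421
  Clothing, Store 3: 77×65/209 = 23.947
  Grocery, Store 1: 41×94/209 = 18.440
  Grocery, Store 2: 41×50/209 = 9.809
  Grocery, Store 3: 41×65/209 = 12.751
Contributions (O − E)²/E:
  (32 − 40.928)²/40.928 = 1.9475
  (14 − 21.770)²/21.770 = 2.7732
  (45 − 28.301)²/28.301 = 9.8532
  (44 − 34.632)²/34.632 = 2.5341
  (25 − 18.421)²/18.421 = 2.3497
  (8 − 23.947)²/23.947 = 10.6196
  (18 − 18.440)²/18.440 = 0.0105
  (11 − 9.809)²/9.809 = 0.1446
  (12 − 12.751)²/12.751 = 0.0442
χ² = 1.9475 + 2.7732 + 9.8532 + 2.5341 + 2.3497 + 10.6196 + 0.0105 + 0.1446 + 0.0442 = 30.28
df = (3−1)(3−1) = 4. Since 30.28 > 11.143, reject the null hypothesis of independence at α = 0.025.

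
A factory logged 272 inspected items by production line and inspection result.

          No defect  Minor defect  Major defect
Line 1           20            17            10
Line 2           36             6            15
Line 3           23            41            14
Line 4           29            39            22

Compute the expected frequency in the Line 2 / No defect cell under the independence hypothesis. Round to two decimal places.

22.63

Row total (Line 2) = 57; column total (No defect) = 108; grand total N = 272.
Expected count = (row total × column total) / N = 57 × 108 / 272 = 22.63.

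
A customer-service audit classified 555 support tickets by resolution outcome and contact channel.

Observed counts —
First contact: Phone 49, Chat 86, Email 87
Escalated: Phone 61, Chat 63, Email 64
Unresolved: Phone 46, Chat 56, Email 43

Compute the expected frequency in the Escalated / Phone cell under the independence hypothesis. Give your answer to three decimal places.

Row total (Escalated) = 188; column total (Phone) = 156; grand total N = 555.
Expected count = (row total × column total) / N = 188 × 156 / 555 = 52.843.

52.843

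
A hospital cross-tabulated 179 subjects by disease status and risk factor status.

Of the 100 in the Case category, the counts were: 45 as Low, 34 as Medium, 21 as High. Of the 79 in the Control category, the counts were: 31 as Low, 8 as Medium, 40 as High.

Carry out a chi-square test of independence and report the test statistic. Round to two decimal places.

22.44

Row totals: 100, 79. Column totals: 76, 42, 61. Grand total N = 179.
Expected counts (row total × column total / N):
  Case, Low: 100×76/179 = 42.458
  Case, Medium: 100×42/179 = 23.464
  Case, High: 100×61/179 = 34.078
  Control, Low: 79×76/179 = 33.542
  Control, Medium: 79×42/179 = 18.536
  Control, High: 79×61/179 = 26.922
Contributions (O − E)²/E:
  (45 − 42.458)²/42.458 = 0.1522
  (34 − 23.464)²/23.464 = 4.7310
  (21 − 34.078)²/34.078 = 5.0189
  (31 − 33.542)²/33.542 = 0.1926
  (8 − 18.536)²/18.536 = 5.9887
  (40 − 26.922)²/26.922 = 6.3529
χ² = 0.1522 + 4.7310 + 5.0189 + 0.1926 + 5.9887 + 6.3529 = 22.44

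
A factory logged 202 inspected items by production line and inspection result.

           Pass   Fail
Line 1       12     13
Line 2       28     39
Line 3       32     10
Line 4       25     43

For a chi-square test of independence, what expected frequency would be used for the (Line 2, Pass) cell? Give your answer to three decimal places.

32.173

Row total (Line 2) = 67; column total (Pass) = 97; grand total N = 202.
Expected count = (row total × column total) / N = 67 × 97 / 202 = 32.173.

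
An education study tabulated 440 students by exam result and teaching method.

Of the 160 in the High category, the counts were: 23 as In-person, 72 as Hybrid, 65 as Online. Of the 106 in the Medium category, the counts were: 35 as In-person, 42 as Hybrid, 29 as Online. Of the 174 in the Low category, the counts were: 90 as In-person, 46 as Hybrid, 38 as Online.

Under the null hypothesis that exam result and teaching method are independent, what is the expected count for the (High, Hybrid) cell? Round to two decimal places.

Row total (High) = 160; column total (Hybrid) = 160; grand total N = 440.
Expected count = (row total × column total) / N = 160 × 160 / 440 = 58.18.

58.18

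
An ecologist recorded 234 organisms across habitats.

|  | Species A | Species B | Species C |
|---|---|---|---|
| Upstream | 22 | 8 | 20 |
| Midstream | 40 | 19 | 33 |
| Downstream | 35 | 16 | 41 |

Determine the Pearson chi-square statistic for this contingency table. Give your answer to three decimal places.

Row totals: 50, 92, 92. Column totals: 97, 43, 94. Grand total N = 234.
Expected counts (row total × column total / N):
  Upstream, Species A: 50×97/234 = 20.7265
  Upstream, Species B: 50×43/234 = 9.1880
  Upstream, Species C: 50×94/234 = 20.0855
  Midstream, Species A: 92×97/234 = 38.1368
  Midstream, Species B: 92×43/234 = 16.9060
  Midstream, Species C: 92×94/234 = 36.9573
  Downstream, Species A: 92×97/234 = 38.1368
  Downstream, Species B: 92×43/234 = 16.9060
  Downstream, Species C: 92×94/234 = 36.9573
Contributions (O − E)²/E:
  (22 − 20.7265)²/20.7265 = 0.0782
  (8 − 9.1880)²/9.1880 = 0.1536
  (20 − 20.0855)²/20.0855 = 0.0004
  (40 − 38.1368)²/38.1368 = 0.0910
  (19 − 16.9060)²/16.9060 = 0.2594
  (33 − 36.9573)²/36.9573 = 0.4237
  (35 − 38.1368)²/38.1368 = 0.2580
  (16 − 16.9060)²/16.9060 = 0.0486
  (41 − 36.9573)²/36.9573 = 0.4422
χ² = 0.0782 + 0.1536 + 0.0004 + 0.0910 + 0.2594 + 0.4237 + 0.2580 + 0.0486 + 0.4422 = 1.755

1.755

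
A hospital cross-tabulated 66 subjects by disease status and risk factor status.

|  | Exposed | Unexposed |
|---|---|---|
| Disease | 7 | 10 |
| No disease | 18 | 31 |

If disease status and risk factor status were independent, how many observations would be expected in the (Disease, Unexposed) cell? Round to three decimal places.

10.561

Row total (Disease) = 17; column total (Unexposed) = 41; grand total N = 66.
Expected count = (row total × column total) / N = 17 × 41 / 66 = 10.561.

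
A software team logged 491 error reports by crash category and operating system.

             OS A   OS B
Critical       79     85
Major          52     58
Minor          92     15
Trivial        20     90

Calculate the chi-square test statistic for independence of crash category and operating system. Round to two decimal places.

100.46

Row totals: 164, 110, 107, 110. Column totals: 243, 248. Grand total N = 491.
Expected counts (row total × column total / N):
  Critical, OS A: 164×243/491 = 81.165
  Critical, OS B: 164×248/491 = 82.835
  Major, OS A: 110×243/491 = 54.440
  Major, OS B: 110×248/491 = 55.560
  Minor, OS A: 107×243/491 = 52.955
  Minor, OS B: 107×248/491 = 54.045
  Trivial, OS A: 110×243/491 = 54.440
  Trivial, OS B: 110×248/491 = 55.560
Contributions (O − E)²/E:
  (79 − 81.165)²/81.165 = 0.0577
  (85 − 82.835)²/82.835 = 0.0566
  (52 − 54.440)²/54.440 = 0.1094
  (58 − 55.560)²/55.560 = 0.1072
  (92 − 52.955)²/52.955 = 28.7888
  (15 − 54.045)²/54.045 = 28.2082
  (20 − 54.440)²/54.440 = 21.7875
  (90 − 55.560)²/55.560 = 21.3483
χ² = 0.0577 + 0.0566 + 0.1094 + 0.1072 + 28.7888 + 28.2082 + 21.7875 + 21.3483 = 100.46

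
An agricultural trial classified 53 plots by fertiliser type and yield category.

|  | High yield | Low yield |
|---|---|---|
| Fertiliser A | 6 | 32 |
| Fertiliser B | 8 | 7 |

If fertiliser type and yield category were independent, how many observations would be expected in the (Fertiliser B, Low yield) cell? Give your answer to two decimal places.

Row total (Fertiliser B) = 15; column total (Low yield) = 39; grand total N = 53.
Expected count = (row total × column total) / N = 15 × 39 / 53 = 11.04.

11.04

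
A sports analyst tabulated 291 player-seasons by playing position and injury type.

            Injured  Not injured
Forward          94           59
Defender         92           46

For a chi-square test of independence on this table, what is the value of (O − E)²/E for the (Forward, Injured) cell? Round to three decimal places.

0.147

Row total (Forward) = 153; column total (Injured) = 186; N = 291.
Expected count E = 153 × 186 / 291 = 97.7938.
Contribution = (O − E)²/E = (94 − 97.7938)² / 97.7938 = 0.147.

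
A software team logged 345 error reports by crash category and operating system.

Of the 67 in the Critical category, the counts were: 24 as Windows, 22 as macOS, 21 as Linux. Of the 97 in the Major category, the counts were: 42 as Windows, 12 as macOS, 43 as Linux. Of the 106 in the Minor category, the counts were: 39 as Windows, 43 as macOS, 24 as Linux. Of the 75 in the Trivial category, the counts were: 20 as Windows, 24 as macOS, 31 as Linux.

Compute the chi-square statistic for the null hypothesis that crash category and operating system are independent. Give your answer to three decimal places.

26.055

Row totals: 67, 97, 106, 75. Column totals: 125, 101, 119. Grand total N = 345.
Expected counts (row total × column total / N):
  Critical, Windows: 67×125/345 = 24.2754
  Critical, macOS: 67×101/345 = 19.6145
  Critical, Linux: 67×119/345 = 23.1101
  Major, Windows: 97×125/345 = 35.1449
  Major, macOS: 97×101/345 = 28.3971
  Major, Linux: 97×119/345 = 33.4580
  Minor, Windows: 106×125/345 = 38.4058
  Minor, macOS: 106×101/345 = 31.0319
  Minor, Linux: 106×119/345 = 36.5623
  Trivial, Windows: 75×125/345 = 27.1739
  Trivial, macOS: 75×101/345 = 21.9565
  Trivial, Linux: 75×119/345 = 25.8696
Contributions (O − E)²/E:
  (24 − 24.2754)²/24.2754 = 0.0031
  (22 − 19.6145)²/19.6145 = 0.2901
  (21 − 23.1101)²/23.1101 = 0.1927
  (42 − 35.1449)²/35.1449 = 1.3371
  (12 − 28.3971)²/28.3971 = 9.4680
  (43 − 33.4580)²/33.4580 = 2.7213
  (39 − 38.4058)²/38.4058 = 0.0092
  (43 − 31.0319)²/31.0319 = 4.6157
  (24 − 36.5623)²/36.5623 = 4.3162
  (20 − 27.1739)²/27.1739 = 1.8939
  (24 − 21.9565)²/21.9565 = 0.1902
  (31 − 25.8696)²/25.8696 = 1.0174
χ² = 0.0031 + 0.2901 + 0.1927 + 1.3371 + 9.4680 + 2.7213 + 0.0092 + 4.6157 + 4.3162 + 1.8939 + 0.1902 + 1.0174 = 26.055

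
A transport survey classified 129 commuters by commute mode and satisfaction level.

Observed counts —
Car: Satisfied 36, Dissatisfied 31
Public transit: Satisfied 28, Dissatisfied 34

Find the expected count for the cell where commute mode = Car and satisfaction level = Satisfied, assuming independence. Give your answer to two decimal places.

Row total (Car) = 67; column total (Satisfied) = 64; grand total N = 129.
Expected count = (row total × column total) / N = 67 × 64 / 129 = 33.24.

33.24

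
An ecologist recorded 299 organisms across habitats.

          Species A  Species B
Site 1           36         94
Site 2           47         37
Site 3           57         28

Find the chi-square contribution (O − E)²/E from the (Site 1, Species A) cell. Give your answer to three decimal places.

Row total (Site 1) = 130; column total (Species A) = 140; N = 299.
Expected count E = 130 × 140 / 299 = 60.8696.
Contribution = (O − E)²/E = (36 − 60.8696)² / 60.8696 = 10.161.

10.161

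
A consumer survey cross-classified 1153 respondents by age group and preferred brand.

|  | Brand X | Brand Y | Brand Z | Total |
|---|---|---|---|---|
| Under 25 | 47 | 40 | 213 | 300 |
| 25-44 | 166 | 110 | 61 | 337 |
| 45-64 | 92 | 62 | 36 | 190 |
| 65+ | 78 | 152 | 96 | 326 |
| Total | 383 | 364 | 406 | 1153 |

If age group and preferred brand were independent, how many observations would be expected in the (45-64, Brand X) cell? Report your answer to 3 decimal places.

Row total (45-64) = 190; column total (Brand X) = 383; grand total N = 1153.
Expected count = (row total × column total) / N = 190 × 383 / 1153 = 63.114.

63.114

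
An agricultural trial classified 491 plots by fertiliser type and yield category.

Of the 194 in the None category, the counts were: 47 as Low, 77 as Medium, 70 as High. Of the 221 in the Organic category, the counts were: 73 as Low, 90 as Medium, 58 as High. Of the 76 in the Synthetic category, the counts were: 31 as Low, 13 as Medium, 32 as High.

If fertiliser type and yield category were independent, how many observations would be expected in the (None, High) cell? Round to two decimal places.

Row total (None) = 194; column total (High) = 160; grand total N = 491.
Expected count = (row total × column total) / N = 194 × 160 / 491 = 63.22.

63.22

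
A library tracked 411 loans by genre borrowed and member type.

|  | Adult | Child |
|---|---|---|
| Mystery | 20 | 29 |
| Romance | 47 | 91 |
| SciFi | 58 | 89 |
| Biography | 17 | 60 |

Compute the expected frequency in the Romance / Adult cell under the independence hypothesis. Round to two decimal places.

Row total (Romance) = 138; column total (Adult) = 142; grand total N = 411.
Expected count = (row total × column total) / N = 138 × 142 / 411 = 47.68.

47.68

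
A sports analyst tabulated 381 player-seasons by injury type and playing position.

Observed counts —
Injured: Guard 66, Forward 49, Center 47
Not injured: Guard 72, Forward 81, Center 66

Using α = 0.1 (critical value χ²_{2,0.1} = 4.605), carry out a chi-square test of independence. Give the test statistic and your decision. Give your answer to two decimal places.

Row totals: 162, 219. Column totals: 138, 130, 113. Grand total N = 381.
Expected counts (row total × column total / N):
  Injured, Guard: 162×138/381 = 58.677
  Injured, Forward: 162×130/381 = 55.276
  Injured, Center: 162×113/381 = 48.047
  Not injured, Guard: 219×138/381 = 79.323
  Not injured, Forward: 219×130/381 = 74.724
  Not injured, Center: 219×113/381 = 64.953
Contributions (O − E)²/E:
  (66 − 58.677)²/58.677 = 0.9139
  (49 − 55.276)²/55.276 = 0.7126
  (47 − 48.047)²/48.047 = 0.0228
  (72 − 79.323)²/79.323 = 0.6761
  (81 − 74.724)²/74.724 = 0.5271
  (66 − 64.953)²/64.953 = 0.0169
χ² = 0.9139 + 0.7126 + 0.0228 + 0.6761 + 0.5271 + 0.0169 = 2.87
df = (2−1)(3−1) = 2. Since 2.87 < 4.605, fail to reject the null hypothesis of independence at α = 0.1.

2.87; fail to reject H₀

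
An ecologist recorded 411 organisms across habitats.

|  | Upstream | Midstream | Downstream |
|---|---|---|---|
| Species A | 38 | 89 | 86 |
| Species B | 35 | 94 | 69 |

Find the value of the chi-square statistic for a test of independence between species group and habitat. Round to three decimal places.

1.579

Row totals: 213, 198. Column totals: 73, 183, 155. Grand total N = 411.
Expected counts (row total × column total / N):
  Species A, Upstream: 213×73/411 = 37.8321
  Species A, Midstream: 213×183/411 = 94.8394
  Species A, Downstream: 213×155/411 = 80.3285
  Species B, Upstream: 198×73/411 = 35.1679
  Species B, Midstream: 198×183/411 = 88.1606
  Species B, Downstream: 198×155/411 = 74.6715
Contributions (O − E)²/E:
  (38 − 37.8321)²/37.8321 = 0.0007
  (89 − 94.8394)²/94.8394 = 0.3595
  (86 − 80.3285)²/80.3285 = 0.4004
  (35 − 35.1679)²/35.1679 = 0.0008
  (94 − 88.1606)²/88.1606 = 0.3868
  (69 − 74.6715)²/74.6715 = 0.4308
χ² = 0.0007 + 0.3595 + 0.4004 + 0.0008 + 0.3868 + 0.4308 = 1.579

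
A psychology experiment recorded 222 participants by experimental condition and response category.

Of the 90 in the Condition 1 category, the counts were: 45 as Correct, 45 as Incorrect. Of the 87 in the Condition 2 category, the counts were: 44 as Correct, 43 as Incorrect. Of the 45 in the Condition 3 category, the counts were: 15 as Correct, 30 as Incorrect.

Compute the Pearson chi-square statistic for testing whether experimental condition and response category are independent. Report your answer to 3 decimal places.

4.145

Row totals: 90, 87, 45. Column totals: 104, 118. Grand total N = 222.
Expected counts (row total × column total / N):
  Condition 1, Correct: 90×104/222 = 42.1622
  Condition 1, Incorrect: 90×118/222 = 47.8378
  Condition 2, Correct: 87×104/222 = 40.7568
  Condition 2, Incorrect: 87×118/222 = 46.2432
  Condition 3, Correct: 45×104/222 = 21.0811
  Condition 3, Incorrect: 45×118/222 = 23.9189
Contributions (O − E)²/E:
  (45 − 42.1622)²/42.1622 = 0.1910
  (45 − 47.8378)²/47.8378 = 0.1683
  (44 − 40.7568)²/40.7568 = 0.2581
  (43 − 46.2432)²/46.2432 = 0.2275
  (15 − 21.0811)²/21.0811 = 1.7542
  (30 − 23.9189)²/23.9189 = 1.5460
χ² = 0.1910 + 0.1683 + 0.2581 + 0.2275 + 1.7542 + 1.5460 = 4.145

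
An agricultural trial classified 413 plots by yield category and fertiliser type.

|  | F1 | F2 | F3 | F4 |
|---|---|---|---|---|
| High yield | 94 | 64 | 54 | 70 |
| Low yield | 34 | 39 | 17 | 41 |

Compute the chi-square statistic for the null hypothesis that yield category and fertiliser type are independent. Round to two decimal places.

Row totals: 282, 131. Column totals: 128, 103, 71, 111. Grand total N = 413.
Expected counts (row total × column total / N):
  High yield, F1: 282×128/413 = 87.400
  High yield, F2: 282×103/413 = 70.329
  High yield, F3: 282×71/413 = 48.479
  High yield, F4: 282×111/413 = 75.792
  Low yield, F1: 131×128/413 = 40.600
  Low yield, F2: 131×103/413 = 32.671
  Low yield, F3: 131×71/413 = 22.521
  Low yield, F4: 131×111/413 = 35.208
Contributions (O − E)²/E:
  (94 − 87.400)²/87.400 = 0.4984
  (64 − 70.329)²/70.329 = 0.5696
  (54 − 48.479)²/48.479 = 0.6288
  (70 − 75.792)²/75.792 = 0.4426
  (34 − 40.600)²/40.600 = 1.0729
  (39 − 32.671)²/32.671 = 1.2260
  (17 − 22.521)²/22.521 = 1.3535
  (41 − 35.208)²/35.208 = 0.9528
χ² = 0.4984 + 0.5696 + 0.6288 + 0.4426 + 1.0729 + 1.2260 + 1.3535 + 0.9528 = 6.74

6.74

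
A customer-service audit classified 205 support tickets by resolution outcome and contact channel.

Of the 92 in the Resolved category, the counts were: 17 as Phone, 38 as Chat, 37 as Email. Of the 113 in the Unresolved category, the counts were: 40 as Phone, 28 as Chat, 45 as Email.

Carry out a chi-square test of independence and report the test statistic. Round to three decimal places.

9.525

Row totals: 92, 113. Column totals: 57, 66, 82. Grand total N = 205.
Expected counts (row total × column total / N):
  Resolved, Phone: 92×57/205 = 25.5805
  Resolved, Chat: 92×66/205 = 29.6195
  Resolved, Email: 92×82/205 = 36.8000
  Unresolved, Phone: 113×57/205 = 31.4195
  Unresolved, Chat: 113×66/205 = 36.3805
  Unresolved, Email: 113×82/205 = 45.2000
Contributions (O − E)²/E:
  (17 − 25.5805)²/25.5805 = 2.8782
  (38 − 29.6195)²/29.6195 = 2.3712
  (37 − 36.8000)²/36.8000 = 0.0011
  (40 − 31.4195)²/31.4195 = 2.3433
  (28 − 36.3805)²/36.3805 = 1.9305
  (45 − 45.2000)²/45.2000 = 0.0009
χ² = 2.8782 + 2.3712 + 0.0011 + 2.3433 + 1.9305 + 0.0009 = 9.525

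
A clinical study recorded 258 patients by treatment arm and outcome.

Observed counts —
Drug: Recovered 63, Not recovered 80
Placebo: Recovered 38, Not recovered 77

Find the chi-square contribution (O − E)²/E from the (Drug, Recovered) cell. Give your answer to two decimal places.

0.88

Row total (Drug) = 143; column total (Recovered) = 101; N = 258.
Expected count E = 143 × 101 / 258 = 55.981.
Contribution = (O − E)²/E = (63 − 55.981)² / 55.981 = 0.88.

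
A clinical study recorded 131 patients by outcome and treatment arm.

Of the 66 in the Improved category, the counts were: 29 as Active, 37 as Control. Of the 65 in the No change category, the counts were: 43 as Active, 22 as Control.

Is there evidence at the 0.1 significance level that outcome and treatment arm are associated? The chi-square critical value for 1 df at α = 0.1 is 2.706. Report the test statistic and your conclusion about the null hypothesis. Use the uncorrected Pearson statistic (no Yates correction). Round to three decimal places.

6.529; reject H₀

Row totals: 66, 65. Column totals: 72, 59. Grand total N = 131.
Expected counts (row total × column total / N):
  Improved, Active: 66×72/131 = 36.2748
  Improved, Control: 66×59/131 = 29.7252
  No change, Active: 65×72/131 = 35.7252
  No change, Control: 65×59/131 = 29.2748
Contributions (O − E)²/E:
  (29 − 36.2748)²/36.2748 = 1.4589
  (37 − 29.7252)²/29.7252 = 1.7804
  (43 − 35.7252)²/35.7252 = 1.4814
  (22 − 29.2748)²/29.2748 = 1.8078
χ² = 1.4589 + 1.7804 + 1.4814 + 1.8078 = 6.529
df = (2−1)(2−1) = 1. Since 6.529 > 2.706, reject the null hypothesis of independence at α = 0.1.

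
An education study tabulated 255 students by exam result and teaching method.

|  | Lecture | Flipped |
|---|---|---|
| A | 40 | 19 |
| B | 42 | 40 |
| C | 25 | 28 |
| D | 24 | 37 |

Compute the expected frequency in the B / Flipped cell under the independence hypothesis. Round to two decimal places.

39.87

Row total (B) = 82; column total (Flipped) = 124; grand total N = 255.
Expected count = (row total × column total) / N = 82 × 124 / 255 = 39.87.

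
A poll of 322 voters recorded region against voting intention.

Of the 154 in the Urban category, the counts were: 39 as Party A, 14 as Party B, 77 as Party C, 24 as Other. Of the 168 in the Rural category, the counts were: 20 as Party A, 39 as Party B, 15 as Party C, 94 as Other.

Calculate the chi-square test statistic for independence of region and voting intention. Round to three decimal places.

Row totals: 154, 168. Column totals: 59, 53, 92, 118. Grand total N = 322.
Expected counts (row total × column total / N):
  Urban, Party A: 154×59/322 = 28.2174
  Urban, Party B: 154×53/322 = 25.3478
  Urban, Party C: 154×92/322 = 44.0000
  Urban, Other: 154×118/322 = 56.4348
  Rural, Party A: 168×59/322 = 30.7826
  Rural, Party B: 168×53/322 = 27.6522
  Rural, Party C: 168×92/322 = 48.0000
  Rural, Other: 168×118/322 = 61.5652
Contributions (O − E)²/E:
  (39 − 28.2174)²/28.2174 = 4.1203
  (14 − 25.3478)²/25.3478 = 5.0802
  (77 − 44.0000)²/44.0000 = 24.7500
  (24 − 56.4348)²/56.4348 = 18.6413
  (20 − 30.7826)²/30.7826 = 3.7770
  (39 − 27.6522)²/27.6522 = 4.6569
  (15 − 48.0000)²/48.0000 = 22.6875
  (94 − 61.5652)²/61.5652 = 17.0878
χ² = 4.1203 + 5.0802 + 24.7500 + 18.6413 + 3.7770 + 4.6569 + 22.6875 + 17.0878 = 100.801

100.801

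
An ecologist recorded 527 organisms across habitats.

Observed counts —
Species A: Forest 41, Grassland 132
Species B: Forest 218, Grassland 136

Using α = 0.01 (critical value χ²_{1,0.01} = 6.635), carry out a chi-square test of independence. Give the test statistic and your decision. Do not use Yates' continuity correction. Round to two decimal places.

Row totals: 173, 354. Column totals: 259, 268. Grand total N = 527.
Expected counts (row total × column total / N):
  Species A, Forest: 173×259/527 = 85.023
  Species A, Grassland: 173×268/527 = 87.977
  Species B, Forest: 354×259/527 = 173.977
  Species B, Grassland: 354×268/527 = 180.023
Contributions (O − E)²/E:
  (41 − 85.023)²/85.023 = 22.7941
  (132 − 87.977)²/87.977 = 22.0288
  (218 − 173.977)²/173.977 = 11.1395
  (136 − 180.023)²/180.023 = 10.7654
χ² = 22.7941 + 22.0288 + 11.1395 + 10.7654 = 66.73
df = (2−1)(2−1) = 1. Since 66.73 > 6.635, reject the null hypothesis of independence at α = 0.01.

66.73; reject H₀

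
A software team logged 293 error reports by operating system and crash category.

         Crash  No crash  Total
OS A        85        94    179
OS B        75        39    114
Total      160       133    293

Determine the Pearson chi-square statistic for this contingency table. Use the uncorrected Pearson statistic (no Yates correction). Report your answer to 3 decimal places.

Grand total N = 293.
Expected counts (row total × column total / N):
  OS A, Crash: 179×160/293 = 97.7474
  OS A, No crash: 179×133/293 = 81.2526
  OS B, Crash: 114×160/293 = 62.2526
  OS B, No crash: 114×133/293 = 51.7474
Contributions (O − E)²/E:
  (85 − 97.7474)²/97.7474 = 1.6624
  (94 − 81.2526)²/81.2526 = 1.9999
  (75 − 62.2526)²/62.2526 = 2.6103
  (39 − 51.7474)²/51.7474 = 3.1402
χ² = 1.6624 + 1.9999 + 2.6103 + 3.1402 = 9.413

9.413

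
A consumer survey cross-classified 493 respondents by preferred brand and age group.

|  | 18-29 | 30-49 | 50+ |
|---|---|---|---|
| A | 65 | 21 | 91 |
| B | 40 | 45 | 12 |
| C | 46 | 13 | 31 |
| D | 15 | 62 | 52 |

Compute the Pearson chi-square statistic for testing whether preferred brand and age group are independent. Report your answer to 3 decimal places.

Row totals: 177, 97, 90, 129. Column totals: 166, 141, 186. Grand total N = 493.
Expected counts (row total × column total / N):
  A, 18-29: 177×166/493 = 59.5984
  A, 30-49: 177×141/493 = 50.6227
  A, 50+: 177×186/493 = 66.7789
  B, 18-29: 97×166/493 = 32.6613
  B, 30-49: 97×141/493 = 27.7424
  B, 50+: 97×186/493 = 36.5963
  C, 18-29: 90×166/493 = 30.3043
  C, 30-49: 90×141/493 = 25.7404
  C, 50+: 90×186/493 = 33.9554
  D, 18-29: 129×166/493 = 43.4361
  D, 30-49: 129×141/493 = 36.8945
  D, 50+: 129×186/493 = 48.6694
Contributions (O − E)²/E:
  (65 − 59.5984)²/59.5984 = 0.4896
  (21 − 50.6227)²/50.6227 = 17.3342
  (91 − 66.7789)²/66.7789 = 8.7851
  (40 − 32.6613)²/32.6613 = 1.6489
  (45 − 27.7424)²/27.7424 = 10.7354
  (12 − 36.5963)²/36.5963 = 16.5311
  (46 − 30.3043)²/30.3043 = 8.1294
  (13 − 25.7404)²/25.7404 = 6.3060
  (31 − 33.9554)²/33.9554 = 0.2572
  (15 − 43.4361)²/43.4361 = 18.6161
  (62 − 36.8945)²/36.8945 = 17.0835
  (52 − 48.6694)²/48.6694 = 0.2279
χ² = 0.4896 + 17.3342 + 8.7851 + 1.6489 + 10.7354 + 16.5311 + 8.1294 + 6.3060 + 0.2572 + 18.6161 + 17.0835 + 0.2279 = 106.144

106.144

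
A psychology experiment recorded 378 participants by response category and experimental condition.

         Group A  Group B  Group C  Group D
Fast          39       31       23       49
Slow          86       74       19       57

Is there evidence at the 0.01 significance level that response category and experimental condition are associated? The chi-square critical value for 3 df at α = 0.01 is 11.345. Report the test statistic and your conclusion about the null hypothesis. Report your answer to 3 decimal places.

13.740; reject H₀

Row totals: 142, 236. Column totals: 125, 105, 42, 106. Grand total N = 378.
Expected counts (row total × column total / N):
  Fast, Group A: 142×125/378 = 46.9577
  Fast, Group B: 142×105/378 = 39.4444
  Fast, Group C: 142×42/378 = 15.7778
  Fast, Group D: 142×106/378 = 39.8201
  Slow, Group A: 236×125/378 = 78.0423
  Slow, Group B: 236×105/378 = 65.5556
  Slow, Group C: 236×42/378 = 26.2222
  Slow, Group D: 236×106/378 = 66.1799
Contributions (O − E)²/E:
  (39 − 46.9577)²/46.9577 = 1.3486
  (31 − 39.4444)²/39.4444 = 1.8078
  (23 − 15.7778)²/15.7778 = 3.3059
  (49 − 39.8201)²/39.8201 = 2.1163
  (86 − 78.0423)²/78.0423 = 0.8114
  (74 − 65.5556)²/65.5556 = 1.0877
  (19 − 26.2222)²/26.2222 = 1.9892
  (57 − 66.1799)²/66.1799 = 1.2734
χ² = 1.3486 + 1.8078 + 3.3059 + 2.1163 + 0.8114 + 1.0877 + 1.9892 + 1.2734 = 13.740
df = (2−1)(4−1) = 3. Since 13.740 > 11.345, reject the null hypothesis of independence at α = 0.01.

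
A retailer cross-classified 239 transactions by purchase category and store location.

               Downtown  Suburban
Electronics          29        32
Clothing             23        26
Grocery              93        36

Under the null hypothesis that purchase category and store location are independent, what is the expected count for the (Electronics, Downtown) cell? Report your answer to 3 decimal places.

Row total (Electronics) = 61; column total (Downtown) = 145; grand total N = 239.
Expected count = (row total × column total) / N = 61 × 145 / 239 = 37.008.

37.008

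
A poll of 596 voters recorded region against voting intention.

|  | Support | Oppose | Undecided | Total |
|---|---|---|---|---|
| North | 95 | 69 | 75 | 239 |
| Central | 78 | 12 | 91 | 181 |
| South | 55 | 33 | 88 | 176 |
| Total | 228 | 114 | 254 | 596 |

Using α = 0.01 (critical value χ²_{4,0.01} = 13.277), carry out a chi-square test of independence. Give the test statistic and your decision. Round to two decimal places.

41.98; reject H₀

Grand total N = 596.
Expected counts (row total × column total / N):
  North, Support: 239×228/596 = 91.430
  North, Oppose: 239×114/596 = 45.715
  North, Undecided: 239×254/596 = 101.856
  Central, Support: 181×228/596 = 69.242
  Central, Oppose: 181×114/596 = 34.621
  Central, Undecided: 181×254/596 = 77.138
  South, Support: 176×228/596 = 67.329
  South, Oppose: 176×114/596 = 33.664
  South, Undecided: 176×254/596 = 75.007
Contributions (O − E)²/E:
  (95 − 91.430)²/91.430 = 0.1394
  (69 − 45.715)²/45.715 = 11.8602
  (75 − 101.856)²/101.856 = 7.0810
  (78 − 69.242)²/69.242 = 1.1077
  (12 − 34.621)²/34.621 = 14.7803
  (91 − 77.138)²/77.138 = 2.4911
  (55 − 67.329)²/67.329 = 2.2576
  (33 − 33.664)²/33.664 = 0.0131
  (88 − 75.007)²/75.007 = 2.2507
χ² = 0.1394 + 11.8602 + 7.0810 + 1.1077 + 14.7803 + 2.4911 + 2.2576 + 0.0131 + 2.2507 = 41.98
df = (3−1)(3−1) = 4. Since 41.98 > 13.277, reject the null hypothesis of independence at α = 0.01.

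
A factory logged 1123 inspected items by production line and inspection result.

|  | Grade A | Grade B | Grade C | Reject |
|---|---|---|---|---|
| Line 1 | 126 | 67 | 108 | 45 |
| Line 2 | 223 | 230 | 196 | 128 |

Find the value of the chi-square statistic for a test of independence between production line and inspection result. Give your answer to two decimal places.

Row totals: 346, 777. Column totals: 349, 297, 304, 173. Grand total N = 1123.
Expected counts (row total × column total / N):
  Line 1, Grade A: 346×349/1123 = 107.528
  Line 1, Grade B: 346×297/1123 = 91.507
  Line 1, Grade C: 346×304/1123 = 93.663
  Line 1, Reject: 346×173/1123 = 53.302
  Line 2, Grade A: 777×349/1123 = 241.472
  Line 2, Grade B: 777×297/1123 = 205.493
  Line 2, Grade C: 777×304/1123 = 210.337
  Line 2, Reject: 777×173/1123 = 119.698
Contributions (O − E)²/E:
  (126 − 107.528)²/107.528 = 3.1733
  (67 − 91.507)²/91.507 = 6.5634
  (108 − 93.663)²/93.663 = 2.1946
  (45 − 53.302)²/53.302 = 1.2931
  (223 − 241.472)²/241.472 = 1.4131
  (230 − 205.493)²/205.493 = 2.9227
  (196 − 210.337)²/210.337 = 0.9772
  (128 − 119.698)²/119.698 = 0.5758
χ² = 3.1733 + 6.5634 + 2.1946 + 1.2931 + 1.4131 + 2.9227 + 0.9772 + 0.5758 = 19.11

19.11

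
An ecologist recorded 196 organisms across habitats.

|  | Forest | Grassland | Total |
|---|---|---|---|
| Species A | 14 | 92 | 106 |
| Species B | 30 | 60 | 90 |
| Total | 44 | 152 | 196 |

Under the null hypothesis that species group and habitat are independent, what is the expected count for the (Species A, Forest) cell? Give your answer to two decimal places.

23.80

Row total (Species A) = 106; column total (Forest) = 44; grand total N = 196.
Expected count = (row total × column total) / N = 106 × 44 / 196 = 23.80.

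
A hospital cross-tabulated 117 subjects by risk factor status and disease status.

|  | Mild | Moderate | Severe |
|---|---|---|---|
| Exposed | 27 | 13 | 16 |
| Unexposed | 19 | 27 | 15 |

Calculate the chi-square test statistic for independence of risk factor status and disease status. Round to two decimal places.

6.12

Row totals: 56, 61. Column totals: 46, 40, 31. Grand total N = 117.
Expected counts (row total × column total / N):
  Exposed, Mild: 56×46/117 = 22.017
  Exposed, Moderate: 56×40/117 = 19.145
  Exposed, Severe: 56×31/117 = 14.838
  Unexposed, Mild: 61×46/117 = 23.983
  Unexposed, Moderate: 61×40/117 = 20.855
  Unexposed, Severe: 61×31/117 = 16.162
Contributions (O − E)²/E:
  (27 − 22.017)²/22.017 = 1.1278
  (13 − 19.145)²/19.145 = 1.9724
  (16 − 14.838)²/14.838 = 0.0910
  (19 − 23.983)²/23.983 = 1.0353
  (27 − 20.855)²/20.855 = 1.8106
  (15 − 16.162)²/16.162 = 0.0835
χ² = 1.1278 + 1.9724 + 0.0910 + 1.0353 + 1.8106 + 0.0835 = 6.12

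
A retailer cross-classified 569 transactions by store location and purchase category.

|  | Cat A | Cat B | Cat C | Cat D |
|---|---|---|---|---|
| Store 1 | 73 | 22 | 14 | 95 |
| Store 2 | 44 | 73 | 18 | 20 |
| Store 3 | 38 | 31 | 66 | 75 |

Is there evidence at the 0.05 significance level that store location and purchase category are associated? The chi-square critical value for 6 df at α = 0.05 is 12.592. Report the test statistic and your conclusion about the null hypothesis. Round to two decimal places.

Row totals: 204, 155, 210. Column totals: 155, 126, 98, 190. Grand total N = 569.
Expected counts (row total × column total / N):
  Store 1, Cat A: 204×155/569 = 55.571
  Store 1, Cat B: 204×126/569 = 45.174
  Store 1, Cat C: 204×98/569 = 35.135
  Store 1, Cat D: 204×190/569 = 68.120
  Store 2, Cat A: 155×155/569 = 42.223
  Store 2, Cat B: 155×126/569 = 34.323
  Store 2, Cat C: 155×98/569 = 26.696
  Store 2, Cat D: 155×190/569 = 51.757
  Store 3, Cat A: 210×155/569 = 57.206
  Store 3, Cat B: 210×126/569 = 46.503
  Store 3, Cat C: 210×98/569 = 36.169
  Store 3, Cat D: 210×190/569 = 70.123
Contributions (O − E)²/E:
  (73 − 55.571)²/55.571 = 5.4663
  (22 − 45.174)²/45.174 = 11.8881
  (14 − 35.135)²/35.135 = 12.7135
  (95 − 68.120)²/68.120 = 10.6068
  (44 − 42.223)²/42.223 = 0.0748
  (73 − 34.323)²/34.323 = 43.5833
  (18 − 26.696)²/26.696 = 2.8326
  (20 − 51.757)²/51.757 = 19.4854
  (38 − 57.206)²/57.206 = 6.4481
  (31 − 46.503)²/46.503 = 5.1683
  (66 − 36.169)²/36.169 = 24.6036
  (75 − 70.123)²/70.123 = 0.3392
χ² = 5.4663 + 11.8881 + 12.7135 + 10.6068 + 0.0748 + 43.5833 + 2.8326 + 19.4854 + 6.4481 + 5.1683 + 24.6036 + 0.3392 = 143.21
df = (3−1)(4−1) = 6. Since 143.21 > 12.592, reject the null hypothesis of independence at α = 0.05.

143.21; reject H₀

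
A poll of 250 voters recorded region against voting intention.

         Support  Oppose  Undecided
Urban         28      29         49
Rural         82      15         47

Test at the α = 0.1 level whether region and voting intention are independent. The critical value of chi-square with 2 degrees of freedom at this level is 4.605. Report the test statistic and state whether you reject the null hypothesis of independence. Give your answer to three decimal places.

25.826; reject H₀

Row totals: 106, 144. Column totals: 110, 44, 96. Grand total N = 250.
Expected counts (row total × column total / N):
  Urban, Support: 106×110/250 = 46.6400
  Urban, Oppose: 106×44/250 = 18.6560
  Urban, Undecided: 106×96/250 = 40.7040
  Rural, Support: 144×110/250 = 63.3600
  Rural, Oppose: 144×44/250 = 25.3440
  Rural, Undecided: 144×96/250 = 55.2960
Contributions (O − E)²/E:
  (28 − 46.6400)²/46.6400 = 7.4496
  (29 − 18.6560)²/18.6560 = 5.7353
  (49 − 40.7040)²/40.7040 = 1.6908
  (82 − 63.3600)²/63.3600 = 5.4837
  (15 − 25.3440)²/25.3440 = 4.2218
  (47 − 55.2960)²/55.2960 = 1.2446
χ² = 7.4496 + 5.7353 + 1.6908 + 5.4837 + 4.2218 + 1.2446 = 25.826
df = (2−1)(3−1) = 2. Since 25.826 > 4.605, reject the null hypothesis of independence at α = 0.1.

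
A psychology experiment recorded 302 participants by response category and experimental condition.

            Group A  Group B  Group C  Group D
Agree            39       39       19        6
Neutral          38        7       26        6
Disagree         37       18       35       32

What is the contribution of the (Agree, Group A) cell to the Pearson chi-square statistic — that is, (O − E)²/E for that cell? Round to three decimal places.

0.000

Row total (Agree) = 103; column total (Group A) = 114; N = 302.
Expected count E = 103 × 114 / 302 = 38.88079.
Contribution = (O − E)²/E = (39 − 38.88079)² / 38.88079 = 0.000.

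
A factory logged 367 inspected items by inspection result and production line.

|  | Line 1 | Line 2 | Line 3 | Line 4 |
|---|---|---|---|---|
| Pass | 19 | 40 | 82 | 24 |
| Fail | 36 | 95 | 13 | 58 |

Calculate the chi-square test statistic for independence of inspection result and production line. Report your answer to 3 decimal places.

89.050

Row totals: 165, 202. Column totals: 55, 135, 95, 82. Grand total N = 367.
Expected counts (row total × column total / N):
  Pass, Line 1: 165×55/367 = 24.7275
  Pass, Line 2: 165×135/367 = 60.6948
  Pass, Line 3: 165×95/367 = 42.7112
  Pass, Line 4: 165×82/367 = 36.8665
  Fail, Line 1: 202×55/367 = 30.2725
  Fail, Line 2: 202×135/367 = 74.3052
  Fail, Line 3: 202×95/367 = 52.2888
  Fail, Line 4: 202×82/367 = 45.1335
Contributions (O − E)²/E:
  (19 − 24.7275)²/24.7275 = 1.3266
  (40 − 60.6948)²/60.6948 = 7.0562
  (82 − 42.7112)²/42.7112 = 36.1406
  (24 − 36.8665)²/36.8665 = 4.4904
  (36 − 30.2725)²/30.2725 = 1.0836
  (95 − 74.3052)²/74.3052 = 5.7637
  (13 − 52.2888)²/52.2888 = 29.5208
  (58 − 45.1335)²/45.1335 = 3.6679
χ² = 1.3266 + 7.0562 + 36.1406 + 4.4904 + 1.0836 + 5.7637 + 29.5208 + 3.6679 = 89.050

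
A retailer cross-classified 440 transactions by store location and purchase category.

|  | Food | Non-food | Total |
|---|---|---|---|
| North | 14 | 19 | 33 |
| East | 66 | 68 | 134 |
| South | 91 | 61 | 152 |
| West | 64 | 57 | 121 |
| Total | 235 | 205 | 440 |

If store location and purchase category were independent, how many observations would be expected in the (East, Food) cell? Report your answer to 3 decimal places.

71.568

Row total (East) = 134; column total (Food) = 235; grand total N = 440.
Expected count = (row total × column total) / N = 134 × 235 / 440 = 71.568.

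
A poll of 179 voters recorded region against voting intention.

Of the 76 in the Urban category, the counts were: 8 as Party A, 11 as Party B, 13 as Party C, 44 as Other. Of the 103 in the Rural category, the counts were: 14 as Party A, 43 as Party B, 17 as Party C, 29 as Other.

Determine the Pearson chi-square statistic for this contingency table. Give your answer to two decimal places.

Row totals: 76, 103. Column totals: 22, 54, 30, 73. Grand total N = 179.
Expected counts (row total × column total / N):
  Urban, Party A: 76×22/179 = 9.341
  Urban, Party B: 76×54/179 = 22.927
  Urban, Party C: 76×30/179 = 12.737
  Urban, Other: 76×73/179 = 30.994
  Rural, Party A: 103×22/179 = 12.659
  Rural, Party B: 103×54/179 = 31.073
  Rural, Party C: 103×30/179 = 17.263
  Rural, Other: 103×73/179 = 42.006
Contributions (O − E)²/E:
  (8 − 9.341)²/9.341 = 0.1925
  (11 − 22.927)²/22.927 = 6.2046
  (13 − 12.737)²/12.737 = 0.0054
  (44 − 30.994)²/30.994 = 5.4577
  (14 − 12.659)²/12.659 = 0.1421
  (43 − 31.073)²/31.073 = 4.5780
  (17 − 17.263)²/17.263 = 0.0040
  (29 − 42.006)²/42.006 = 4.0269
χ² = 0.1925 + 6.2046 + 0.0054 + 5.4577 + 0.1421 + 4.5780 + 0.0040 + 4.0269 = 20.61

20.61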